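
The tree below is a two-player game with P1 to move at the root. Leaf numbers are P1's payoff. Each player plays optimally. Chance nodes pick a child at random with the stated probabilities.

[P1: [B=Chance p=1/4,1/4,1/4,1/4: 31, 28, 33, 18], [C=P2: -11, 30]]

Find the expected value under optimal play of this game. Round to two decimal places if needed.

B (Chance): 1/4·31 + 1/4·28 + 1/4·33 + 1/4·18 = 27.5
C (P2): min(-11, 30) = -11
Root (P1): max(27.5, -11) = 27.5

27.5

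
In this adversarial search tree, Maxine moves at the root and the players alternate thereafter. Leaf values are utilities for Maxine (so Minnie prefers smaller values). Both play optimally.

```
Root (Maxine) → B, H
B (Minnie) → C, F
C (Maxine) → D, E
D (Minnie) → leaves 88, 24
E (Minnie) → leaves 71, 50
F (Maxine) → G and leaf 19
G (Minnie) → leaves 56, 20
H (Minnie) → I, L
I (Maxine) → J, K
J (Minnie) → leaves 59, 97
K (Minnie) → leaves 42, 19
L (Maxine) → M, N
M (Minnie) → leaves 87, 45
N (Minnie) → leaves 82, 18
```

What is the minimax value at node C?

50

D: min(88, 24) = 24
E: min(71, 50) = 50
C: max(24, 50) = 50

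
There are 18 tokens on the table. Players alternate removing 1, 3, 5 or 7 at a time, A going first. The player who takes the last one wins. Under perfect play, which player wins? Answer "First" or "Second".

Compute winning (W) and losing (L) positions by backward induction:
i:   0  1  2  3  4  5  6  7  8  9 10 11 12 13 14 15 16 17 18
     L  W  L  W  L  W  L  W  L  W  L  W  L  W  L  W  L  W  L
Position 18 is L, so the second player wins.

Second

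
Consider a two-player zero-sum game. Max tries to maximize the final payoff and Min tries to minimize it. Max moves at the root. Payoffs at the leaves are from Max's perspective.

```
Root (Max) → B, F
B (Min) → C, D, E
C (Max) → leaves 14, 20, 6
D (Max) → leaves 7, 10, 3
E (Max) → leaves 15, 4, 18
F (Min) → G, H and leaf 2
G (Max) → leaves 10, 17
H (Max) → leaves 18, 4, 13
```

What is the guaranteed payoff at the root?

10

C (Max): max(14, 20, 6) = 20
D (Max): max(7, 10, 3) = 10
E (Max): max(15, 4, 18) = 18
B (Min): min(20, 10, 18) = 10
G (Max): max(10, 17) = 17
H (Max): max(18, 4, 13) = 18
F (Min): min(17, 18, 2) = 2
Root (Max): max(10, 2) = 10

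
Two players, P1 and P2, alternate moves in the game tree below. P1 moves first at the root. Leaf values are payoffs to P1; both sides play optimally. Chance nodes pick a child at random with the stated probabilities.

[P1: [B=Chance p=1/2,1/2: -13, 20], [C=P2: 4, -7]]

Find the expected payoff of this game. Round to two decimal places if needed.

B (Chance): 1/2·-13 + 1/2·20 = 3.5
C (P2): min(4, -7) = -7
Root (P1): max(3.5, -7) = 3.5

3.5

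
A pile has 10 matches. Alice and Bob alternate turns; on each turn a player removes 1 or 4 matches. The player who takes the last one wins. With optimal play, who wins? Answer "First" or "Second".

Second

Mark each pile size as W (mover wins) or L (mover loses):
i:   0  1  2  3  4  5  6  7  8  9 10
     L  W  L  W  W  L  W  L  W  W  L
Position 10 is L, so the second player wins.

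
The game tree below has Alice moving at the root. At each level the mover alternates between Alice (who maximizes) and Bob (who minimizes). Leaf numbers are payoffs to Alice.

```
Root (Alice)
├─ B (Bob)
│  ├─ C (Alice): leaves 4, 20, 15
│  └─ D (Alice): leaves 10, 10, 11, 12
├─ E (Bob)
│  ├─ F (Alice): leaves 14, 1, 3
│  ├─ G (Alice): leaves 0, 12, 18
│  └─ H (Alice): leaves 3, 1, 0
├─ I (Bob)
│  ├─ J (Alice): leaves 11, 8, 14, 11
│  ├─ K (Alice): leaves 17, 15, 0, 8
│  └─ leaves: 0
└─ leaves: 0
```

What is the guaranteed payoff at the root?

C (Alice): max(4, 20, 15) = 20
D (Alice): max(10, 10, 11, 12) = 12
B (Bob): min(20, 12) = 12
F (Alice): max(14, 1, 3) = 14
G (Alice): max(0, 12, 18) = 18
H (Alice): max(3, 1, 0) = 3
E (Bob): min(14, 18, 3) = 3
J (Alice): max(11, 8, 14, 11) = 14
K (Alice): max(17, 15, 0, 8) = 17
I (Bob): min(14, 17, 0) = 0
Root (Alice): max(12, 3, 0, 0) = 12

12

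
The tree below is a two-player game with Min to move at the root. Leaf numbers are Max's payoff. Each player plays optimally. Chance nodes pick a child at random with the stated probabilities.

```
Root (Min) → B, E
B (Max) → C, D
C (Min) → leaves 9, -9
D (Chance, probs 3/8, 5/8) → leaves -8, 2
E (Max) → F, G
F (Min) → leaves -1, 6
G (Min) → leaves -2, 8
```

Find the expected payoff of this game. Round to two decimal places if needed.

C (Min): min(9, -9) = -9
D (Chance): 3/8·-8 + 5/8·2 = -1.75
B (Max): max(-9, -1.75) = -1.75
F (Min): min(-1, 6) = -1
G (Min): min(-2, 8) = -2
E (Max): max(-1, -2) = -1
Root (Min): min(-1.75, -1) = -1.75

-1.75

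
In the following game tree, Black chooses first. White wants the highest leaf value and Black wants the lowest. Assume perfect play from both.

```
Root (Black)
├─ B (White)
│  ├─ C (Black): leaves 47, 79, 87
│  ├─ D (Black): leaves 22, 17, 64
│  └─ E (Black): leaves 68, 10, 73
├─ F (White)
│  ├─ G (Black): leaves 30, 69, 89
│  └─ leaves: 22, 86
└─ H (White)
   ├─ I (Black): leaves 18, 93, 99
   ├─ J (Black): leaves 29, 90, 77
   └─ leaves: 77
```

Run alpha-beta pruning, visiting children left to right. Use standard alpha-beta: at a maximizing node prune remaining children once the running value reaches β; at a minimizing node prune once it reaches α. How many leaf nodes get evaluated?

18

C [α=-∞,β=+∞]: v=47
D [α=47,β=+∞]: v=22 after child 1 ≤ α → α-cutoff, skip 2
E [α=47,β=+∞]: v=10 after child 2 ≤ α → α-cutoff, skip 1
B [α=-∞,β=+∞]: v=47
G [α=-∞,β=47]: v=30
F [α=-∞,β=47]: v=86
I [α=-∞,β=47]: v=18
J [α=18,β=47]: v=29
H [α=-∞,β=47]: v=77
Root [α=-∞,β=+∞]: v=47
Leaves evaluated: 18 of 21.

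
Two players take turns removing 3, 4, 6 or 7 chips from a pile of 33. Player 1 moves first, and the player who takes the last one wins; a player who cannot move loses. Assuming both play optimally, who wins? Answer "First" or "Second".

Positions where the player to move wins (W) vs loses (L):
i:   0  1  2  3  4  5  6  7  8  9 10 11 12 13 14 15 16 17 18 19 20 21 22 23 24 25 26 27 28 29 30 31 32 33
     L  L  L  W  W  W  W  W  W  W  L  L  L  W  W  W  W  W  W  W  L  L  L  W  W  W  W  W  W  W  L  L  L  W
Position 33 is W, so the first player wins.

First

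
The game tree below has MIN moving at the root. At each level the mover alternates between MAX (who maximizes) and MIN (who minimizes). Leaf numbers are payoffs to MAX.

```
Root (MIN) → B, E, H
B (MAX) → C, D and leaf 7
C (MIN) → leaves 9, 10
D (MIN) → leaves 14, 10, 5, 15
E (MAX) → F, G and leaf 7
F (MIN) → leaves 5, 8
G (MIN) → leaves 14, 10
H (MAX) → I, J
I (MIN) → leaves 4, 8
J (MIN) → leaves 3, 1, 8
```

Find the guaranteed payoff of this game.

C (MIN): min(9, 10) = 9
D (MIN): min(14, 10, 5, 15) = 5
B (MAX): max(9, 5, 7) = 9
F (MIN): min(5, 8) = 5
G (MIN): min(14, 10) = 10
E (MAX): max(5, 10, 7) = 10
I (MIN): min(4, 8) = 4
J (MIN): min(3, 1, 8) = 1
H (MAX): max(4, 1) = 4
Root (MIN): min(9, 10, 4) = 4

4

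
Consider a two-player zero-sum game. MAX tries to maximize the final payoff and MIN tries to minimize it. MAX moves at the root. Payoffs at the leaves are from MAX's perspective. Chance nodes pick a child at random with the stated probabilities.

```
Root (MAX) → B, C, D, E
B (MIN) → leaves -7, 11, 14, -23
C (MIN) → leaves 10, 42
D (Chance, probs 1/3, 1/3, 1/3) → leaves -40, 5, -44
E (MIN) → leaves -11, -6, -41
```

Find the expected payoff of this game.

B (MIN): min(-7, 11, 14, -23) = -23
C (MIN): min(10, 42) = 10
D (Chance): 1/3·-40 + 1/3·5 + 1/3·-44 = -26.33
E (MIN): min(-11, -6, -41) = -41
Root (MAX): max(-23, 10, -26.33, -41) = 10

10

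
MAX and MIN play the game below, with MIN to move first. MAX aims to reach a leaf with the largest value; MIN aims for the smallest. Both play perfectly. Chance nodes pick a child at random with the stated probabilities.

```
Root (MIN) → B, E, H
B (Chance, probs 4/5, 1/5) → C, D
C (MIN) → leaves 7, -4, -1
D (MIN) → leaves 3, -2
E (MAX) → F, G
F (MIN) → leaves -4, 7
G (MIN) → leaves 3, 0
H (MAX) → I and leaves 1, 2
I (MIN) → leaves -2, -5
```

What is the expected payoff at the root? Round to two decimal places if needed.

C (MIN): min(7, -4, -1) = -4
D (MIN): min(3, -2) = -2
B (Chance): 4/5·-4 + 1/5·-2 = -3.6
F (MIN): min(-4, 7) = -4
G (MIN): min(3, 0) = 0
E (MAX): max(-4, 0) = 0
I (MIN): min(-2, -5) = -5
H (MAX): max(-5, 1, 2) = 2
Root (MIN): min(-3.6, 0, 2) = -3.6

-3.6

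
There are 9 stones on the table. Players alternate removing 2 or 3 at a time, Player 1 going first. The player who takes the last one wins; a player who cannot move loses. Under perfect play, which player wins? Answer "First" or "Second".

Compute winning (W) and losing (L) positions by backward induction:
i:   0  1  2  3  4  5  6  7  8  9
     L  L  W  W  W  L  L  W  W  W
Position 9 is W, so the first player wins.

First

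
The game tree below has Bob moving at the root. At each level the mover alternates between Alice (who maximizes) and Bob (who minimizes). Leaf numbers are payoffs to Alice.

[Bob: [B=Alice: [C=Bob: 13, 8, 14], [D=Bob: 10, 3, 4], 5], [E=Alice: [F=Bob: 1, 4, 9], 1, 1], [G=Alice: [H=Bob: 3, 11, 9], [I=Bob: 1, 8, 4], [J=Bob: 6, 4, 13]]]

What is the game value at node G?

H: min(3, 11, 9) = 3
I: min(1, 8, 4) = 1
J: min(6, 4, 13) = 4
G: max(3, 1, 4) = 4

4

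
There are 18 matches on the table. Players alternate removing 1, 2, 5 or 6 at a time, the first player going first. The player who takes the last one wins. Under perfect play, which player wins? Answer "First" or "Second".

First

i:   0  1  2  3  4  5  6  7  8  9 10 11 12 13 14 15 16 17 18
     L  W  W  L  W  W  W  L  W  W  L  W  W  W  L  W  W  L  W
Position 18 is W, so the first player wins.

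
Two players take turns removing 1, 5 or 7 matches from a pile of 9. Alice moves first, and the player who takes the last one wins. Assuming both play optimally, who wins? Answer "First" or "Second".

First

Positions where the player to move wins (W) vs loses (L):
i:   0  1  2  3  4  5  6  7  8  9
     L  W  L  W  L  W  L  W  L  W
Position 9 is W, so the first player wins.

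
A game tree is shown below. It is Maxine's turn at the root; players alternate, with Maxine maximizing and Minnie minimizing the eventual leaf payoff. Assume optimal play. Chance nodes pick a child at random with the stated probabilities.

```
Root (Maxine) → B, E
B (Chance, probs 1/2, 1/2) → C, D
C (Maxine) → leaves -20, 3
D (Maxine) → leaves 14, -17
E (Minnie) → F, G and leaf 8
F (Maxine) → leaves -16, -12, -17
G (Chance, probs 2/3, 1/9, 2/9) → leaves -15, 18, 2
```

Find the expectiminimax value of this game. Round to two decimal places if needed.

8.5

C (Maxine): max(-20, 3) = 3
D (Maxine): max(14, -17) = 14
B (Chance): 1/2·3 + 1/2·14 = 8.5
F (Maxine): max(-16, -12, -17) = -12
G (Chance): 2/3·-15 + 1/9·18 + 2/9·2 = -7.56
E (Minnie): min(-12, -7.56, 8) = -12
Root (Maxine): max(8.5, -12) = 8.5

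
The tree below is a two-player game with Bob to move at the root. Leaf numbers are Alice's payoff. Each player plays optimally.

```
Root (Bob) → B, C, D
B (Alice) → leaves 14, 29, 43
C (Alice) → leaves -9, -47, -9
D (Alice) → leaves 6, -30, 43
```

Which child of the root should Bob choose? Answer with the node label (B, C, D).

C

B (Alice): max(14, 29, 43) = 43
C (Alice): max(-9, -47, -9) = -9
D (Alice): max(6, -30, 43) = 43
Root (Bob): min(43, -9, 43) = -9
Bob picks the child with the lowest value: C (value -9).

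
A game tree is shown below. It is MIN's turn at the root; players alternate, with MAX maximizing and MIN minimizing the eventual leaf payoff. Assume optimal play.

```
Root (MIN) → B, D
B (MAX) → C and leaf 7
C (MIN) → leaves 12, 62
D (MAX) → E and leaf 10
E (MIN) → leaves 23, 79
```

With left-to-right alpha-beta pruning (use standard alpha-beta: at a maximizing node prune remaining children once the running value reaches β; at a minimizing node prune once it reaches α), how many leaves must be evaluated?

5

C [α=-∞,β=+∞]: v=12
B [α=-∞,β=+∞]: v=12
E [α=-∞,β=12]: v=23
D [α=-∞,β=12]: v=23 after child 1 ≥ β → β-cutoff, skip 1
Root [α=-∞,β=+∞]: v=12
Leaves evaluated: 5 of 6.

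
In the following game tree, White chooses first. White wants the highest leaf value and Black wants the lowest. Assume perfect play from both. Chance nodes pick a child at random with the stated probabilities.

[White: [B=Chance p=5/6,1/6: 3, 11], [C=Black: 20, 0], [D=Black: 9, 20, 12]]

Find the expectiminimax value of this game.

B (Chance): 5/6·3 + 1/6·11 = 4.33
C (Black): min(20, 0) = 0
D (Black): min(9, 20, 12) = 9
Root (White): max(4.33, 0, 9) = 9

9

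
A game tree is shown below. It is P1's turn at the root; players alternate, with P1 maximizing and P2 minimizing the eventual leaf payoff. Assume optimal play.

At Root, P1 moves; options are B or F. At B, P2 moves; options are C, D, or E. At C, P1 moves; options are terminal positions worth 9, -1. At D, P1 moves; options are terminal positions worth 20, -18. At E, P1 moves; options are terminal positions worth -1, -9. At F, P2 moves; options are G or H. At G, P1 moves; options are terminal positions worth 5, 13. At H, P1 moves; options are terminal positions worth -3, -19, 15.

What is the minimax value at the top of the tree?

13

C (P1): max(9, -1) = 9
D (P1): max(20, -18) = 20
E (P1): max(-1, -9) = -1
B (P2): min(9, 20, -1) = -1
G (P1): max(5, 13) = 13
H (P1): max(-3, -19, 15) = 15
F (P2): min(13, 15) = 13
Root (P1): max(-1, 13) = 13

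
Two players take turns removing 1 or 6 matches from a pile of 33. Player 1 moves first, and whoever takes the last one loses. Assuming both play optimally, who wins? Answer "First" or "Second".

Mark each pile size as W (mover wins) or L (mover loses):
i:   0  1  2  3  4  5  6  7  8  9 10 11 12 13 14 15 16 17 18 19 20 21 22 23 24 25 26 27 28 29 30 31 32 33
     W  L  W  L  W  L  W  W  L  W  L  W  L  W  W  L  W  L  W  L  W  W  L  W  L  W  L  W  W  L  W  L  W  L
Position 33 is L, so the second player wins.

Second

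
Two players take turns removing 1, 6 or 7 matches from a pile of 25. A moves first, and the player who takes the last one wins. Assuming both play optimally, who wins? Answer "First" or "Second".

First

Mark each pile size as W (mover wins) or L (mover loses):
i:   0  1  2  3  4  5  6  7  8  9 10 11 12 13 14 15 16 17 18 19 20 21 22 23 24 25
     L  W  L  W  L  W  W  W  W  W  W  W  L  W  L  W  L  W  W  W  W  W  W  W  L  W
Position 25 is W, so the first player wins.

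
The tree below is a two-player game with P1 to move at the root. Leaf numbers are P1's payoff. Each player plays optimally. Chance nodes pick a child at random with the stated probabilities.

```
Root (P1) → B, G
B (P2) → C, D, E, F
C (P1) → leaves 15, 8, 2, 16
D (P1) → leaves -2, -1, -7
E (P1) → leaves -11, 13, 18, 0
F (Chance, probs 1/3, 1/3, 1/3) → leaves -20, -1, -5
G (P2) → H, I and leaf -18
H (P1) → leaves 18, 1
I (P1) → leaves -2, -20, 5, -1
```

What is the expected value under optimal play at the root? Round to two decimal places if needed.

-8.67

C (P1): max(15, 8, 2, 16) = 16
D (P1): max(-2, -1, -7) = -1
E (P1): max(-11, 13, 18, 0) = 18
F (Chance): 1/3·-20 + 1/3·-1 + 1/3·-5 = -8.67
B (P2): min(16, -1, 18, -8.67) = -8.67
H (P1): max(18, 1) = 18
I (P1): max(-2, -20, 5, -1) = 5
G (P2): min(18, 5, -18) = -18
Root (P1): max(-8.67, -18) = -8.67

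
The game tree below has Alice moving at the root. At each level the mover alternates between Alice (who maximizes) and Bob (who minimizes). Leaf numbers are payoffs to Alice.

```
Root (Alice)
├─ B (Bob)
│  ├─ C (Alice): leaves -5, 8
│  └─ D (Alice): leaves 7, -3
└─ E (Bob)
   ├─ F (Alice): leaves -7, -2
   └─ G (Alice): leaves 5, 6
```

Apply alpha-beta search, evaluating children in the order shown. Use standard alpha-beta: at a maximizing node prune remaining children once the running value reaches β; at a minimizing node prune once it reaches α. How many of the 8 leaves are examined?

6

C [α=-∞,β=+∞]: v=8
D [α=-∞,β=8]: v=7
B [α=-∞,β=+∞]: v=7
F [α=7,β=+∞]: v=-2
E [α=7,β=+∞]: v=-2 after child 1 ≤ α → α-cutoff, skip 1
Root [α=-∞,β=+∞]: v=7
Leaves evaluated: 6 of 8.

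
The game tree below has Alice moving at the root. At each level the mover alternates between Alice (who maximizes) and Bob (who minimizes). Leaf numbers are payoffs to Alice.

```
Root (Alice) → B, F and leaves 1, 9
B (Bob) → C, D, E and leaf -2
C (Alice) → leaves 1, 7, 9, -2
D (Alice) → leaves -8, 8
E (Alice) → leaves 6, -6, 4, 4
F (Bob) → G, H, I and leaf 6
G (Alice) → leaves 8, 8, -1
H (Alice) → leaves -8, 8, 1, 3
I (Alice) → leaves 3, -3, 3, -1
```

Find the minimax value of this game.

9

C (Alice): max(1, 7, 9, -2) = 9
D (Alice): max(-8, 8) = 8
E (Alice): max(6, -6, 4, 4) = 6
B (Bob): min(9, 8, 6, -2) = -2
G (Alice): max(8, 8, -1) = 8
H (Alice): max(-8, 8, 1, 3) = 8
I (Alice): max(3, -3, 3, -1) = 3
F (Bob): min(8, 8, 3, 6) = 3
Root (Alice): max(-2, 3, 1, 9) = 9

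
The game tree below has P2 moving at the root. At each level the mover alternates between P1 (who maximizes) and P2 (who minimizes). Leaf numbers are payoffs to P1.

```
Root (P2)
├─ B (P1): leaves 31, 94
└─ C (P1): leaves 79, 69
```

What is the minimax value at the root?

B (P1): max(31, 94) = 94
C (P1): max(79, 69) = 79
Root (P2): min(94, 79) = 79

79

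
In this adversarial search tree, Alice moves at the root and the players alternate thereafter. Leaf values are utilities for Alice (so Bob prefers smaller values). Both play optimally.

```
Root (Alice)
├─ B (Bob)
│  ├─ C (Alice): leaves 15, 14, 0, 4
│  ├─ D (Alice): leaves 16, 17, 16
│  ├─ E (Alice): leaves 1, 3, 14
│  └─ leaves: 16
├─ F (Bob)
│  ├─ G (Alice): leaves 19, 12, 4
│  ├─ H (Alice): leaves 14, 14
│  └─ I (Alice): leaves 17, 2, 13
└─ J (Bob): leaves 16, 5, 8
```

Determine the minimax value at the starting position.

14

C (Alice): max(15, 14, 0, 4) = 15
D (Alice): max(16, 17, 16) = 17
E (Alice): max(1, 3, 14) = 14
B (Bob): min(15, 17, 14, 16) = 14
G (Alice): max(19, 12, 4) = 19
H (Alice): max(14, 14) = 14
I (Alice): max(17, 2, 13) = 17
F (Bob): min(19, 14, 17) = 14
J (Bob): min(16, 5, 8) = 5
Root (Alice): max(14, 14, 5) = 14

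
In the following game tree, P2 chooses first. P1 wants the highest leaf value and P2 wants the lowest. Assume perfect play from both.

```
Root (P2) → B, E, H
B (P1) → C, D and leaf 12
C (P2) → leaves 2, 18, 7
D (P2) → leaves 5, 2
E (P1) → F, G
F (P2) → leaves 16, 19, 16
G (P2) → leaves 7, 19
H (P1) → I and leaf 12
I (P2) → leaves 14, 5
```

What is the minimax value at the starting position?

12

C (P2): min(2, 18, 7) = 2
D (P2): min(5, 2) = 2
B (P1): max(2, 2, 12) = 12
F (P2): min(16, 19, 16) = 16
G (P2): min(7, 19) = 7
E (P1): max(16, 7) = 16
I (P2): min(14, 5) = 5
H (P1): max(5, 12) = 12
Root (P2): min(12, 16, 12) = 12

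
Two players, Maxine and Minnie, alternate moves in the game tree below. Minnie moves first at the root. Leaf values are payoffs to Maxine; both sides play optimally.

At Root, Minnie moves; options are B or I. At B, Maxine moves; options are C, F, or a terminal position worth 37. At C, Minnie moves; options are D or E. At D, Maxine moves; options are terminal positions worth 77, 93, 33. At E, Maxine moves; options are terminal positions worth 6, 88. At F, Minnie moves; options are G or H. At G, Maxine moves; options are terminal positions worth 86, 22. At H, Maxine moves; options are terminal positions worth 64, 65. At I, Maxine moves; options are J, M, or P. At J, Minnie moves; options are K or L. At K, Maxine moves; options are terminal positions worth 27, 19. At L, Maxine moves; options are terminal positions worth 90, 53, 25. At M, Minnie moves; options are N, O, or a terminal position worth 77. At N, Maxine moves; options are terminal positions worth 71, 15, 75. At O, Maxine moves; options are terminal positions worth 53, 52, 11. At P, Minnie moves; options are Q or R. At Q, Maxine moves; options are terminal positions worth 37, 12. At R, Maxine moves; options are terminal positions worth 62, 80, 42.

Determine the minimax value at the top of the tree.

D (Maxine): max(77, 93, 33) = 93
E (Maxine): max(6, 88) = 88
C (Minnie): min(93, 88) = 88
G (Maxine): max(86, 22) = 86
H (Maxine): max(64, 65) = 65
F (Minnie): min(86, 65) = 65
B (Maxine): max(88, 65, 37) = 88
K (Maxine): max(27, 19) = 27
L (Maxine): max(90, 53, 25) = 90
J (Minnie): min(27, 90) = 27
N (Maxine): max(71, 15, 75) = 75
O (Maxine): max(53, 52, 11) = 53
M (Minnie): min(75, 53, 77) = 53
Q (Maxine): max(37, 12) = 37
R (Maxine): max(62, 80, 42) = 80
P (Minnie): min(37, 80) = 37
I (Maxine): max(27, 53, 37) = 53
Root (Minnie): min(88, 53) = 53

53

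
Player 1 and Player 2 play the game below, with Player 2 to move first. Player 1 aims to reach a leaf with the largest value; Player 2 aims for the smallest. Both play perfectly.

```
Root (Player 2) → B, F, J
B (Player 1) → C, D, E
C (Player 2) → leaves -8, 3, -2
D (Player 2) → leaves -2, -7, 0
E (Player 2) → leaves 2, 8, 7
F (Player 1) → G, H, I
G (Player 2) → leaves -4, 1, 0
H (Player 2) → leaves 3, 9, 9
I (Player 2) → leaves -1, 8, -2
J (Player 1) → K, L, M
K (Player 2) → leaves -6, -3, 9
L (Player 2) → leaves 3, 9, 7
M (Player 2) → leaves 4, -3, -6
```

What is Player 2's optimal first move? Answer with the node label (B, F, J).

B

C (Player 2): min(-8, 3, -2) = -8
D (Player 2): min(-2, -7, 0) = -7
E (Player 2): min(2, 8, 7) = 2
B (Player 1): max(-8, -7, 2) = 2
G (Player 2): min(-4, 1, 0) = -4
H (Player 2): min(3, 9, 9) = 3
I (Player 2): min(-1, 8, -2) = -2
F (Player 1): max(-4, 3, -2) = 3
K (Player 2): min(-6, -3, 9) = -6
L (Player 2): min(3, 9, 7) = 3
M (Player 2): min(4, -3, -6) = -6
J (Player 1): max(-6, 3, -6) = 3
Root (Player 2): min(2, 3, 3) = 2
Player 2 picks the child with the lowest value: B (value 2).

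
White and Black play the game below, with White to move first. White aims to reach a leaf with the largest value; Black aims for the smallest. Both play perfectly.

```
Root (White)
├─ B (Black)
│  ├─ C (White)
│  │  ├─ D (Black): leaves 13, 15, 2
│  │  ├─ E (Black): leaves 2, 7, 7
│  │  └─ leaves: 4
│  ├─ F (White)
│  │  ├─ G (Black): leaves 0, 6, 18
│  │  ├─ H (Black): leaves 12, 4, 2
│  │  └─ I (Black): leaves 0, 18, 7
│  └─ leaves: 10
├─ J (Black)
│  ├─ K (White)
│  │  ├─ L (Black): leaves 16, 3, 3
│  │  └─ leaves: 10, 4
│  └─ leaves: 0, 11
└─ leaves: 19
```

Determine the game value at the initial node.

D (Black): min(13, 15, 2) = 2
E (Black): min(2, 7, 7) = 2
C (White): max(2, 2, 4) = 4
G (Black): min(0, 6, 18) = 0
H (Black): min(12, 4, 2) = 2
I (Black): min(0, 18, 7) = 0
F (White): max(0, 2, 0) = 2
B (Black): min(4, 2, 10) = 2
L (Black): min(16, 3, 3) = 3
K (White): max(3, 10, 4) = 10
J (Black): min(10, 0, 11) = 0
Root (White): max(2, 0, 19) = 19

19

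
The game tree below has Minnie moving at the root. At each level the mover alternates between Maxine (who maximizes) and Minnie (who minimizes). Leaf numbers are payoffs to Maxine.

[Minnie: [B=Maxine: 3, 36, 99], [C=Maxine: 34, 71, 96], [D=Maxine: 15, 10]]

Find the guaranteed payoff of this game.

15

B (Maxine): max(3, 36, 99) = 99
C (Maxine): max(34, 71, 96) = 96
D (Maxine): max(15, 10) = 15
Root (Minnie): min(99, 96, 15) = 15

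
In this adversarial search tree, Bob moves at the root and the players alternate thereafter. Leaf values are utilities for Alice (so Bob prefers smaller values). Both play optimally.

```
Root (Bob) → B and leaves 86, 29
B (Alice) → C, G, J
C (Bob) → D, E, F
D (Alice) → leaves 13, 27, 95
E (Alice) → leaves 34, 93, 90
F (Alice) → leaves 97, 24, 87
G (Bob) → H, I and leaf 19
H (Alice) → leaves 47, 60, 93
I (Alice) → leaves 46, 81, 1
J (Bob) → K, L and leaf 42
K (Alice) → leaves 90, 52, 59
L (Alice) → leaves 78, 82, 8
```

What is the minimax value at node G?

19

H: max(47, 60, 93) = 93
I: max(46, 81, 1) = 81
G: min(93, 81, 19) = 19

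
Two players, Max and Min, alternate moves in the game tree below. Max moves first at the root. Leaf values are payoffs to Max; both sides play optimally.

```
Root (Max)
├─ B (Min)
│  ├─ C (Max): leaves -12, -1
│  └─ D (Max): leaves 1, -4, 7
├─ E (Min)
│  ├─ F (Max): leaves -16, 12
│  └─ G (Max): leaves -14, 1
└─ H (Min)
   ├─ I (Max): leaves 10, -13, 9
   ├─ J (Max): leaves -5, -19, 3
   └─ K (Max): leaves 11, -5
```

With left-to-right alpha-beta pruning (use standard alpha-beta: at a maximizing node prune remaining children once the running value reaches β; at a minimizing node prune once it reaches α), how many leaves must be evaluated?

14

C [α=-∞,β=+∞]: v=-1
D [α=-∞,β=-1]: v=1 after child 1 ≥ β → β-cutoff, skip 2
B [α=-∞,β=+∞]: v=-1
F [α=-1,β=+∞]: v=12
G [α=-1,β=12]: v=1
E [α=-1,β=+∞]: v=1
I [α=1,β=+∞]: v=10
J [α=1,β=10]: v=3
K [α=1,β=3]: v=11 after child 1 ≥ β → β-cutoff, skip 1
H [α=1,β=+∞]: v=3
Root [α=-∞,β=+∞]: v=3
Leaves evaluated: 14 of 17.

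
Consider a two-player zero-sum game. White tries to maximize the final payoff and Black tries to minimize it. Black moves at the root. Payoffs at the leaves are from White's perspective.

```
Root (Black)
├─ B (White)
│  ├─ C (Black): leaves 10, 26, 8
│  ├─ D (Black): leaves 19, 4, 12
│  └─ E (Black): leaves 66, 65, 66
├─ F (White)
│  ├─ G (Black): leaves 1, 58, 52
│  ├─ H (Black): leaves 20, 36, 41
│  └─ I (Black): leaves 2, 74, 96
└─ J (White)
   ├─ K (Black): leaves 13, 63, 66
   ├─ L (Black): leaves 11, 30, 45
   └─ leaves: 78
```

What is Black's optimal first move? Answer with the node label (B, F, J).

C (Black): min(10, 26, 8) = 8
D (Black): min(19, 4, 12) = 4
E (Black): min(66, 65, 66) = 65
B (White): max(8, 4, 65) = 65
G (Black): min(1, 58, 52) = 1
H (Black): min(20, 36, 41) = 20
I (Black): min(2, 74, 96) = 2
F (White): max(1, 20, 2) = 20
K (Black): min(13, 63, 66) = 13
L (Black): min(11, 30, 45) = 11
J (White): max(13, 11, 78) = 78
Root (Black): min(65, 20, 78) = 20
Black picks the child with the lowest value: F (value 20).

F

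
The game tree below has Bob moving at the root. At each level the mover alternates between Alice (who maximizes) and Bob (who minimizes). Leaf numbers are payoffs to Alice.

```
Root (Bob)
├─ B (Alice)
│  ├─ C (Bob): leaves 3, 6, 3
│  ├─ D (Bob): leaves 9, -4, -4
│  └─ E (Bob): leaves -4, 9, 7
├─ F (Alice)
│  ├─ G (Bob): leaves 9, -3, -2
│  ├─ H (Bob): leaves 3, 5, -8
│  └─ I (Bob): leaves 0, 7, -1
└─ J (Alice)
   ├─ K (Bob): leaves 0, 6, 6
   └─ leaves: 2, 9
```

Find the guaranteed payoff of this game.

-1

C (Bob): min(3, 6, 3) = 3
D (Bob): min(9, -4, -4) = -4
E (Bob): min(-4, 9, 7) = -4
B (Alice): max(3, -4, -4) = 3
G (Bob): min(9, -3, -2) = -3
H (Bob): min(3, 5, -8) = -8
I (Bob): min(0, 7, -1) = -1
F (Alice): max(-3, -8, -1) = -1
K (Bob): min(0, 6, 6) = 0
J (Alice): max(0, 2, 9) = 9
Root (Bob): min(3, -1, 9) = -1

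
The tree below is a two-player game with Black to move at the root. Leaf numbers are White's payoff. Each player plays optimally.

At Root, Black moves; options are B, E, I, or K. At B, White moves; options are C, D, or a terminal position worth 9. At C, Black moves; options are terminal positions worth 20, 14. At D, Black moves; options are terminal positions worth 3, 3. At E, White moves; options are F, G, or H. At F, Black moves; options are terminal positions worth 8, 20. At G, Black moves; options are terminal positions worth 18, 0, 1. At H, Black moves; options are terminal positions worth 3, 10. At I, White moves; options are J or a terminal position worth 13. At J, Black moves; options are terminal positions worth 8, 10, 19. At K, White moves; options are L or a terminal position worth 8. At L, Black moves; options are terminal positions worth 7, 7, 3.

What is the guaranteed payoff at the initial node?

8

C (Black): min(20, 14) = 14
D (Black): min(3, 3) = 3
B (White): max(14, 3, 9) = 14
F (Black): min(8, 20) = 8
G (Black): min(18, 0, 1) = 0
H (Black): min(3, 10) = 3
E (White): max(8, 0, 3) = 8
J (Black): min(8, 10, 19) = 8
I (White): max(8, 13) = 13
L (Black): min(7, 7, 3) = 3
K (White): max(3, 8) = 8
Root (Black): min(14, 8, 13, 8) = 8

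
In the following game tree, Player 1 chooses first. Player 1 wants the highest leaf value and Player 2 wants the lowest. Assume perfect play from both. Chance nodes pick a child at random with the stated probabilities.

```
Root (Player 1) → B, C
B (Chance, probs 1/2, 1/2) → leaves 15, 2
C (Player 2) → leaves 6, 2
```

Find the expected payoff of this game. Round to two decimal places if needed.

B (Chance): 1/2·15 + 1/2·2 = 8.5
C (Player 2): min(6, 2) = 2
Root (Player 1): max(8.5, 2) = 8.5

8.5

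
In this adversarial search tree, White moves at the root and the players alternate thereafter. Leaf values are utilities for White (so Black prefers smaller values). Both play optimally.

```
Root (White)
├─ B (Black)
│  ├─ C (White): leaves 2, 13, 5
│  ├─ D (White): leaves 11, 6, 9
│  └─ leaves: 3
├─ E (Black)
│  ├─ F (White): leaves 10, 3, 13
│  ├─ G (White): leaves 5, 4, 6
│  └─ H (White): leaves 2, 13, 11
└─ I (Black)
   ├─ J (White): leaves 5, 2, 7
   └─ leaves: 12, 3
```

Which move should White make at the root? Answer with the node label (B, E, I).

E

C (White): max(2, 13, 5) = 13
D (White): max(11, 6, 9) = 11
B (Black): min(13, 11, 3) = 3
F (White): max(10, 3, 13) = 13
G (White): max(5, 4, 6) = 6
H (White): max(2, 13, 11) = 13
E (Black): min(13, 6, 13) = 6
J (White): max(5, 2, 7) = 7
I (Black): min(7, 12, 3) = 3
Root (White): max(3, 6, 3) = 6
White picks the child with the highest value: E (value 6).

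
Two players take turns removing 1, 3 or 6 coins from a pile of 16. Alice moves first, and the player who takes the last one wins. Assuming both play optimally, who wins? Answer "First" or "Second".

First

Positions where the player to move wins (W) vs loses (L):
i:   0  1  2  3  4  5  6  7  8  9 10 11 12 13 14 15 16
     L  W  L  W  L  W  W  W  W  L  W  L  W  L  W  W  W
Position 16 is W, so the first player wins.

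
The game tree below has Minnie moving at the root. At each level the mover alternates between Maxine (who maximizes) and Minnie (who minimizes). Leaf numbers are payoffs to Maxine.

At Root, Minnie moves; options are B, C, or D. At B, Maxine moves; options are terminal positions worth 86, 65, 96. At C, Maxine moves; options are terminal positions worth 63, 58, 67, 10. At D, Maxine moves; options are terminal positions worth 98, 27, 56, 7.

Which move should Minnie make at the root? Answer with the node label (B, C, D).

C

B (Maxine): max(86, 65, 96) = 96
C (Maxine): max(63, 58, 67, 10) = 67
D (Maxine): max(98, 27, 56, 7) = 98
Root (Minnie): min(96, 67, 98) = 67
Minnie picks the child with the lowest value: C (value 67).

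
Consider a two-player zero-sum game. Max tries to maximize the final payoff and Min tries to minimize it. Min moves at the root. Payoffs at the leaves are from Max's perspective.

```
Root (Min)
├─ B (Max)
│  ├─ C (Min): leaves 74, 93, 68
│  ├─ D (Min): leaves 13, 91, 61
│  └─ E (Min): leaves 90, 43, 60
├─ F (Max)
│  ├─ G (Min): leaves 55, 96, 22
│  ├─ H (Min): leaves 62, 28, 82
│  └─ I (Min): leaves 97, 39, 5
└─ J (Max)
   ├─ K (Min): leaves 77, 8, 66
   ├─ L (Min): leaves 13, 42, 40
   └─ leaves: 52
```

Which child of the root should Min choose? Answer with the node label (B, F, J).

C (Min): min(74, 93, 68) = 68
D (Min): min(13, 91, 61) = 13
E (Min): min(90, 43, 60) = 43
B (Max): max(68, 13, 43) = 68
G (Min): min(55, 96, 22) = 22
H (Min): min(62, 28, 82) = 28
I (Min): min(97, 39, 5) = 5
F (Max): max(22, 28, 5) = 28
K (Min): min(77, 8, 66) = 8
L (Min): min(13, 42, 40) = 13
J (Max): max(8, 13, 52) = 52
Root (Min): min(68, 28, 52) = 28
Min picks the child with the lowest value: F (value 28).

F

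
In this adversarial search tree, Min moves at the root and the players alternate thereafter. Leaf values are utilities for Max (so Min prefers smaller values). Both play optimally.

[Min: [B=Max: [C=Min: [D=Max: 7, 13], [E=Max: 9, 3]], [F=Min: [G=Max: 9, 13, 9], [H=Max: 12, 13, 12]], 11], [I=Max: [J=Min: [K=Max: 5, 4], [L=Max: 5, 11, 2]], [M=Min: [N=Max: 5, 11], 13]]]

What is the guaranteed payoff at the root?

11

D (Max): max(7, 13) = 13
E (Max): max(9, 3) = 9
C (Min): min(13, 9) = 9
G (Max): max(9, 13, 9) = 13
H (Max): max(12, 13, 12) = 13
F (Min): min(13, 13) = 13
B (Max): max(9, 13, 11) = 13
K (Max): max(5, 4) = 5
L (Max): max(5, 11, 2) = 11
J (Min): min(5, 11) = 5
N (Max): max(5, 11) = 11
M (Min): min(11, 13) = 11
I (Max): max(5, 11) = 11
Root (Min): min(13, 11) = 11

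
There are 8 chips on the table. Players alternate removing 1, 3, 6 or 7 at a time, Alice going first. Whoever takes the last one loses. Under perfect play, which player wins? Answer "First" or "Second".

Mark each pile size as W (mover wins) or L (mover loses):
i:   0  1  2  3  4  5  6  7  8
     W  L  W  L  W  L  W  W  W
Position 8 is W, so the first player wins.

First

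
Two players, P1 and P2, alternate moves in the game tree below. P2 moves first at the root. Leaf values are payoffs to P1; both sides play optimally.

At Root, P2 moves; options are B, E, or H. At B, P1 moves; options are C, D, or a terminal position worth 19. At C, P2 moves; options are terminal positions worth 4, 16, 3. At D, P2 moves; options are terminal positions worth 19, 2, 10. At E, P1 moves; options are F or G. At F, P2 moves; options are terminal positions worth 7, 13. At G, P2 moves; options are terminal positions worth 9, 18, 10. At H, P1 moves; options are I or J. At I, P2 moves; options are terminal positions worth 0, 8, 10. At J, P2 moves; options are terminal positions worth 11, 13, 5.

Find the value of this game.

5

C (P2): min(4, 16, 3) = 3
D (P2): min(19, 2, 10) = 2
B (P1): max(3, 2, 19) = 19
F (P2): min(7, 13) = 7
G (P2): min(9, 18, 10) = 9
E (P1): max(7, 9) = 9
I (P2): min(0, 8, 10) = 0
J (P2): min(11, 13, 5) = 5
H (P1): max(0, 5) = 5
Root (P2): min(19, 9, 5) = 5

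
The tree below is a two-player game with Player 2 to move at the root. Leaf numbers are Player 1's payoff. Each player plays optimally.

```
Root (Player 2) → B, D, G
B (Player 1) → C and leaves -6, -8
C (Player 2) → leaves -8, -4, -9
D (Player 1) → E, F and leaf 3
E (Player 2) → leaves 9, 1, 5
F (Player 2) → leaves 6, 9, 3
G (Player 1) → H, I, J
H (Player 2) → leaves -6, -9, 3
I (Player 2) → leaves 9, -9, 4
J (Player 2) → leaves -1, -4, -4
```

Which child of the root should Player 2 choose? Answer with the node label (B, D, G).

C (Player 2): min(-8, -4, -9) = -9
B (Player 1): max(-9, -6, -8) = -6
E (Player 2): min(9, 1, 5) = 1
F (Player 2): min(6, 9, 3) = 3
D (Player 1): max(1, 3, 3) = 3
H (Player 2): min(-6, -9, 3) = -9
I (Player 2): min(9, -9, 4) = -9
J (Player 2): min(-1, -4, -4) = -4
G (Player 1): max(-9, -9, -4) = -4
Root (Player 2): min(-6, 3, -4) = -6
Player 2 picks the child with the lowest value: B (value -6).

B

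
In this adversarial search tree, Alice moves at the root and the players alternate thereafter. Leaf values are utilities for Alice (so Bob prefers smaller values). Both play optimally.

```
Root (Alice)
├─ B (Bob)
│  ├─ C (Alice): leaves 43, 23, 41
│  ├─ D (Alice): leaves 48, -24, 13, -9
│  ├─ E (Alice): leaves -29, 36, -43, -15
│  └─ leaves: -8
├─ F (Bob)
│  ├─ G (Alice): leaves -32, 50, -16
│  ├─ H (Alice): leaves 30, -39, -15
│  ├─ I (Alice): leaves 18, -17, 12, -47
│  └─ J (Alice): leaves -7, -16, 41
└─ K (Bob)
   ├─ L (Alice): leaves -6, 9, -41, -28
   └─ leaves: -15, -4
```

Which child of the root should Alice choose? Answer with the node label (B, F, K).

F

C (Alice): max(43, 23, 41) = 43
D (Alice): max(48, -24, 13, -9) = 48
E (Alice): max(-29, 36, -43, -15) = 36
B (Bob): min(43, 48, 36, -8) = -8
G (Alice): max(-32, 50, -16) = 50
H (Alice): max(30, -39, -15) = 30
I (Alice): max(18, -17, 12, -47) = 18
J (Alice): max(-7, -16, 41) = 41
F (Bob): min(50, 30, 18, 41) = 18
L (Alice): max(-6, 9, -41, -28) = 9
K (Bob): min(9, -15, -4) = -15
Root (Alice): max(-8, 18, -15) = 18
Alice picks the child with the highest value: F (value 18).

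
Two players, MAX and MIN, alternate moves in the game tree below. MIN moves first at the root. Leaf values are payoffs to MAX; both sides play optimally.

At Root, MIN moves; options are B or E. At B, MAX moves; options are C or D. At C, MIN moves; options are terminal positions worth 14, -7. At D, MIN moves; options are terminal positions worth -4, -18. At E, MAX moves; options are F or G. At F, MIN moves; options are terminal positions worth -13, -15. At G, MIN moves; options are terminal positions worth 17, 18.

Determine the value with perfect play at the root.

C (MIN): min(14, -7) = -7
D (MIN): min(-4, -18) = -18
B (MAX): max(-7, -18) = -7
F (MIN): min(-13, -15) = -15
G (MIN): min(17, 18) = 17
E (MAX): max(-15, 17) = 17
Root (MIN): min(-7, 17) = -7

-7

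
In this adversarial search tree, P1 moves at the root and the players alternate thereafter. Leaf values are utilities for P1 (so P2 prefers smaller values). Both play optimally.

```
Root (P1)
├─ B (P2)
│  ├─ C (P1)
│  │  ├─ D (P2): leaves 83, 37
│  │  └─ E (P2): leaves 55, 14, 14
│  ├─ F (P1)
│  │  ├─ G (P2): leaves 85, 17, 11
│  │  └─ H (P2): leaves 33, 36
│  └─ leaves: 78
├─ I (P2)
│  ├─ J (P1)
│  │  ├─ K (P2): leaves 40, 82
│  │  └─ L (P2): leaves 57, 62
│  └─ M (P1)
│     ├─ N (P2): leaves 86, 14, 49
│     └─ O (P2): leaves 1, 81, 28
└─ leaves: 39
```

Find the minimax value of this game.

D (P2): min(83, 37) = 37
E (P2): min(55, 14, 14) = 14
C (P1): max(37, 14) = 37
G (P2): min(85, 17, 11) = 11
H (P2): min(33, 36) = 33
F (P1): max(11, 33) = 33
B (P2): min(37, 33, 78) = 33
K (P2): min(40, 82) = 40
L (P2): min(57, 62) = 57
J (P1): max(40, 57) = 57
N (P2): min(86, 14, 49) = 14
O (P2): min(1, 81, 28) = 1
M (P1): max(14, 1) = 14
I (P2): min(57, 14) = 14
Root (P1): max(33, 14, 39) = 39

39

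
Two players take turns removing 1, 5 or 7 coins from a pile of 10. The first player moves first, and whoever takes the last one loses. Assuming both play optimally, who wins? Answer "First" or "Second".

W/L table (W = player to move can force a win):
i:   0  1  2  3  4  5  6  7  8  9 10
     W  L  W  L  W  L  W  L  W  L  W
Position 10 is W, so the first player wins.

First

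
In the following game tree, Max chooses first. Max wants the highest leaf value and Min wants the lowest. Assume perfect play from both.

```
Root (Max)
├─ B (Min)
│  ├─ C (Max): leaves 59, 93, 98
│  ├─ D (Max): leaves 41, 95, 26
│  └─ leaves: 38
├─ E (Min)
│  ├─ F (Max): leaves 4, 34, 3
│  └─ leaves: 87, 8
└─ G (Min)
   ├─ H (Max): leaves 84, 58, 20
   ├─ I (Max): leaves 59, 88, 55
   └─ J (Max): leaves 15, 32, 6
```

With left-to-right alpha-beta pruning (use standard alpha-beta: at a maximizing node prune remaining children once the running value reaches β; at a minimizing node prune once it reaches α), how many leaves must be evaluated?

18

C [α=-∞,β=+∞]: v=98
D [α=-∞,β=98]: v=95
B [α=-∞,β=+∞]: v=38
F [α=38,β=+∞]: v=34
E [α=38,β=+∞]: v=34 after child 1 ≤ α → α-cutoff, skip 2
H [α=38,β=+∞]: v=84
I [α=38,β=84]: v=88 after child 2 ≥ β → β-cutoff, skip 1
J [α=38,β=84]: v=32
G [α=38,β=+∞]: v=32
Root [α=-∞,β=+∞]: v=38
Leaves evaluated: 18 of 21.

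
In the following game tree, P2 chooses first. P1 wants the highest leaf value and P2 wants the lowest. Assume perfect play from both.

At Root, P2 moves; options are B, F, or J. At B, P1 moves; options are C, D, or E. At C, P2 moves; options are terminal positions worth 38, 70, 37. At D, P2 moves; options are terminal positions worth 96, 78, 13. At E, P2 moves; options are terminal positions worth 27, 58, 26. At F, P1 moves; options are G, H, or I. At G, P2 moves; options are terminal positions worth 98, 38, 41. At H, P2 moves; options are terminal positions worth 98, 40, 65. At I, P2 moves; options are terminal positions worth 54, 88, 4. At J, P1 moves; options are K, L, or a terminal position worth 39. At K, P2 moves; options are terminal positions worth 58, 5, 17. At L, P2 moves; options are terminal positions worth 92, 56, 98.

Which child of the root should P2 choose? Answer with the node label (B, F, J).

B

C (P2): min(38, 70, 37) = 37
D (P2): min(96, 78, 13) = 13
E (P2): min(27, 58, 26) = 26
B (P1): max(37, 13, 26) = 37
G (P2): min(98, 38, 41) = 38
H (P2): min(98, 40, 65) = 40
I (P2): min(54, 88, 4) = 4
F (P1): max(38, 40, 4) = 40
K (P2): min(58, 5, 17) = 5
L (P2): min(92, 56, 98) = 56
J (P1): max(5, 56, 39) = 56
Root (P2): min(37, 40, 56) = 37
P2 picks the child with the lowest value: B (value 37).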